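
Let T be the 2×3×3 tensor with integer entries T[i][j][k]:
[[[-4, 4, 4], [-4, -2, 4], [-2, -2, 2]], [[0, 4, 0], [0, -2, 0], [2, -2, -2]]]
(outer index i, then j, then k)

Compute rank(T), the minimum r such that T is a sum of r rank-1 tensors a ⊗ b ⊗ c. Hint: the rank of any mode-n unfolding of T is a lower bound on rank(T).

Lower bound: the mode-2 unfolding of T (rows indexed by j, columns by (i,k) = (0,0), (0,1), (0,2), (1,0), (1,1), (1,2)) is [[-4, 4, 4, 0, 4, 0], [-4, -2, 4, 0, -2, 0], [-2, -2, 2, 2, -2, -2]].
There the 3×3 minor on rows j ∈ {0, 1, 2}, columns (i,k) ∈ {(0,0), (0,1), (1,0)} is det [[-4, 4, 0], [-4, -2, 0], [-2, -2, 2]] = 48 ≠ 0, so this unfolding has rank ≥ 3; CP rank is at least every unfolding rank, so rank(T) ≥ 3. (This is only a lower bound: in general the CP rank may exceed every unfolding rank, so we still need to exhibit 3 rank-1 terms summing to T.)
Upper bound: T is a sum of 3 rank-1 terms, T = [1, -1] ⊗ [1, 1, 1] ⊗ [-2, 0, 2] + [1, 1] ⊗ [1, 1, 0] ⊗ [-2, 0, 2] + [1, 1] ⊗ [2, -1, -1] ⊗ [0, 2, 0] (one valid choice — decompositions are not unique — normalised so each a, b is primitive with positive first nonzero entry; check it by expanding all entries), so rank(T) ≤ 3.
These bounds meet, so rank(T) = 3.
Check entry T[0,1,1] = -2: (1)·(1)·(0) + (1)·(1)·(0) + (1)·(-1)·(2) = -2.

3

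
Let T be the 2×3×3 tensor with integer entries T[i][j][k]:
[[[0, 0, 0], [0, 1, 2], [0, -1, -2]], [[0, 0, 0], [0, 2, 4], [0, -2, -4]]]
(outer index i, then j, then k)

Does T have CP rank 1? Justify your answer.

If T = a ⊗ b ⊗ c then every fibre of T is a multiple of the corresponding factor, so read the factors off the fibres through the nonzero entry T[0,1,1] = 1.
The mode-1 fibre T[:,1,1] = [1, 2] gives a = [1, 2] (primitive direction); the mode-2 fibre T[0,:,1] = [0, 1, -1] gives b = [0, 1, -1]; then c[k] = T[0,1,k] / (a[0]·b[1]) = [0, 1, 2] / 1 = [0, 1, 2].
Expanding [1, 2] ⊗ [0, 1, -1] ⊗ [0, 1, 2] reproduces all 18 entries of T, so T = [1, 2] ⊗ [0, 1, -1] ⊗ [0, 1, 2] and rank(T) ≤ 1.
Equivalently every frontal slice T[:,:,k] is c[k] times the rank-1 matrix [1, 2] ⊗ [0, 1, -1]. So T has rank 1 (it is nonzero).

Yes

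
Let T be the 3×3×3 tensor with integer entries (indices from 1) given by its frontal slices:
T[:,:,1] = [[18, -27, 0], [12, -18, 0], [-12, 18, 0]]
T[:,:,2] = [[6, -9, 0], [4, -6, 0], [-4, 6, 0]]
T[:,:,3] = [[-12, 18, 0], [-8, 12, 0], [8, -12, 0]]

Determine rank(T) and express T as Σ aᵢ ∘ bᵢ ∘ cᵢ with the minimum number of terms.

Lower bound: T ≠ 0 (e.g. T[1,1,1] = 18), so rank(T) ≥ 1.
Upper bound: if T = a ∘ b ∘ c then every fibre of T is a multiple of the corresponding factor, so read the factors off the fibres through the nonzero entry T[1,1,1] = 18.
The mode-1 fibre T[:,1,1] = [18, 12, -12] gives a = (3, 2, -2) (primitive direction); the mode-2 fibre T[1,:,1] = [18, -27, 0] gives b = (2, -3, 0); then c[k] = T[1,1,k] / (a[1]·b[1]) = [18, 6, -12] / 6 = (3, 1, -2).
Expanding (3, 2, -2) ∘ (2, -3, 0) ∘ (3, 1, -2) reproduces all 27 entries of T, so T = (3, 2, -2) ∘ (2, -3, 0) ∘ (3, 1, -2) and rank(T) ≤ 1.
These bounds meet, so rank(T) = 1.

rank(T) = 1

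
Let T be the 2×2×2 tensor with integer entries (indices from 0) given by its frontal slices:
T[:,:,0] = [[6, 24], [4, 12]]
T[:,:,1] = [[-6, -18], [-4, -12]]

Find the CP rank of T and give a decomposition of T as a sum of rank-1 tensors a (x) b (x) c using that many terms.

Lower bound: the mode-3 unfolding of T (rows indexed by k, columns by (i,j) = (0,0), (0,1), (1,0), (1,1)) is [[6, 24, 4, 12], [-6, -18, -4, -12]].
There the 2×2 minor on rows k ∈ {0, 1}, columns (i,j) ∈ {(0,0), (0,1)} is det [[6, 24], [-6, -18]] = 36 ≠ 0, so this unfolding has rank ≥ 2; CP rank is at least every unfolding rank, so rank(T) ≥ 2. (Unfolding ranks only ever bound the CP rank from below — rank(T) can be strictly larger than all of them — so the matching upper bound has to come from an explicit 2-term decomposition.)
Upper bound — finding two terms. Write S_k = T[:,:,k] for the frontal slices: S₀ = [[6, 24], [4, 12]], S₁ = [[-6, -18], [-4, -12]].
If T = a₁ (x) b₁ (x) c₁ + a₂ (x) b₂ (x) c₂ then each S_k = c₁[k]·a₁b₁ᵀ + c₂[k]·a₂b₂ᵀ. S₀ and S₁ are linearly independent, so a₁b₁ᵀ and a₂b₂ᵀ must span the same plane of matrices: they are the rank-1 matrices of the form x·S₀ + y·S₁.
det(x·S₀ + y·S₁) is −24·x² + 24·xy = (-24)·(x − y)(x), vanishing at (x:y) = (1:1) and (0:1).
M₁ = S₀ + S₁ = [[0, 6], [0, 0]] = 6·(1, 0)(0, 1)ᵀ and M₂ = S₁ = [[-6, -18], [-4, -12]] = (-2)·(3, 2)(1, 3)ᵀ, so take a₁ = (1, 0), b₁ = (0, 1), a₂ = (3, 2), b₂ = (1, 3).
Each slice is an integer combination of E₁ = a₁b₁ᵀ and E₂ = a₂b₂ᵀ: S₀ = 6·E₁ + 2·E₂, S₁ = −2·E₂; reading off coefficients, c₁ = (6, 0) and c₂ = (2, -2).
Hence T = (1, 0) (x) (0, 1) (x) (6, 0) + (3, 2) (x) (1, 3) (x) (2, -2), so rank(T) ≤ 2.
These bounds meet, so rank(T) = 2.

rank(T) = 2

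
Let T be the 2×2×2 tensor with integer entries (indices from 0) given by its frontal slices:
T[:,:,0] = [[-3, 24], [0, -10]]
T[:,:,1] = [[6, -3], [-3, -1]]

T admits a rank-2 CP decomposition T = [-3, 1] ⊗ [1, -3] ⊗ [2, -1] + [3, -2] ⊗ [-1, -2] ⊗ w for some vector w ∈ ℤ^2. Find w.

w = [-1, -1]

Subtract the known terms from T to get the rank-1 residual R = [3, -2] ⊗ [-1, -2] ⊗ w, so R[i,j,k] = a[i]·b[j]·w[k]. Pick indices with nonzero a[0]·b[0] = (3)·(-1) = -3. Only the fibre through (0,0,·) is needed: R[0,0,:] = T[0,0,:] − Σₗ aₗ[0]bₗ[0]cₗ = [-3, 6] − (-3)·(1)·[2, -1] = [3, 3]. Then w[k] = R[0,0,k] / -3 for each k, giving w = [3, 3] / -3 = [-1, -1].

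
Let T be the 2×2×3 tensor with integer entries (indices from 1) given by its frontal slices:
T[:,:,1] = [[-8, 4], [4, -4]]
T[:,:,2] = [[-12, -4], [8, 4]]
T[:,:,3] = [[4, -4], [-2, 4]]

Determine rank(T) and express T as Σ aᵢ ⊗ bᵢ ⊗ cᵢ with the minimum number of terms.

rank(T) = 3

Lower bound: the mode-3 unfolding of T (rows indexed by k, columns by (i,j) = (1,1), (1,2), (2,1), (2,2)) is [[-8, 4, 4, -4], [-12, -4, 8, 4], [4, -4, -2, 4]].
There the 3×3 minor on rows k ∈ {1, 2, 3}, columns (i,j) ∈ {(1,1), (1,2), (2,1)} is det [[-8, 4, 4], [-12, -4, 8], [4, -4, -2]] = -32 ≠ 0, so this unfolding has rank ≥ 3; CP rank is at least every unfolding rank, so rank(T) ≥ 3. (Flattening ranks never certify an upper bound on CP rank; for that we must actually write T with 3 rank-1 terms.)
Upper bound: T is a sum of 3 rank-1 terms, T = [1, -1] ⊗ [0, 1] ⊗ [4, -8, -4] + [1, -1] ⊗ [1, -1] ⊗ [0, -4, 0] + [2, -1] ⊗ [1, 0] ⊗ [-4, -4, 2] (one valid choice — decompositions are not unique — normalised so each a, b is primitive with positive first nonzero entry; check it by expanding all entries), so rank(T) ≤ 3.
These bounds meet, so rank(T) = 3.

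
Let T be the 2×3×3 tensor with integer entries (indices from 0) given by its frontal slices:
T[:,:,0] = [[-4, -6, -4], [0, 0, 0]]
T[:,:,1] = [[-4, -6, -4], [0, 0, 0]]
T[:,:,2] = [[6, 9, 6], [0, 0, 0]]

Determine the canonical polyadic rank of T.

1

Lower bound: T ≠ 0 (e.g. T[0,0,0] = -4), so rank(T) ≥ 1.
Upper bound: if T = a ⊗ b ⊗ c then every fibre of T is a multiple of the corresponding factor, so read the factors off the fibres through the nonzero entry T[0,0,0] = -4.
The mode-1 fibre T[:,0,0] = [-4, 0] gives a = [1, 0] (primitive direction); the mode-2 fibre T[0,:,0] = [-4, -6, -4] gives b = [2, 3, 2]; then c[k] = T[0,0,k] / (a[0]·b[0]) = [-4, -4, 6] / 2 = [-2, -2, 3].
Expanding [1, 0] ⊗ [2, 3, 2] ⊗ [-2, -2, 3] reproduces all 18 entries of T, so T = [1, 0] ⊗ [2, 3, 2] ⊗ [-2, -2, 3] and rank(T) ≤ 1.
These bounds meet, so rank(T) = 1.
Check entry T[1,1,2] = 0: (0)·(3)·(3) = 0.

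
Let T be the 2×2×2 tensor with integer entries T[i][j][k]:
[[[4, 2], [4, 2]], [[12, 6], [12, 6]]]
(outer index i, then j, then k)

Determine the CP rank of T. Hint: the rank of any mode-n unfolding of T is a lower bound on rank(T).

1

Lower bound: T ≠ 0 (e.g. T[0,0,0] = 4), so rank(T) ≥ 1.
Upper bound: the mode-1 fibre T[:,0,0] = [4, 12] gives a = [1, 3] (primitive direction); the mode-2 fibre T[0,:,0] = [4, 4] gives b = [1, 1]; then c[k] = T[0,0,k] / (a[0]·b[0]) = [4, 2] / 1 = [4, 2].
Expanding [1, 3] ⊗ [1, 1] ⊗ [4, 2] reproduces all 8 entries of T, so T = [1, 3] ⊗ [1, 1] ⊗ [4, 2] and rank(T) ≤ 1.
These bounds meet, so rank(T) = 1.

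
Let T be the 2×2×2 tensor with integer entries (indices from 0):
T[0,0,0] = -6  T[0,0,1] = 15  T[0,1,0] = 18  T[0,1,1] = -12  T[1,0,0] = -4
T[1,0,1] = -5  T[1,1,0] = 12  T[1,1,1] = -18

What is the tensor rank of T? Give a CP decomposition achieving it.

rank(T) = 2

Lower bound: the mode-2 unfolding of T (rows indexed by j, columns by (i,k) = (0,0), (0,1), (1,0), (1,1)) is [[-6, 15, -4, -5], [18, -12, 12, -18]].
There the 2×2 minor on rows j ∈ {0, 1}, columns (i,k) ∈ {(0,0), (0,1)} is det [[-6, 15], [18, -12]] = -198 ≠ 0, so this unfolding has rank ≥ 2; CP rank is at least every unfolding rank, so rank(T) ≥ 2. (Unfolding ranks only ever bound the CP rank from below — rank(T) can be strictly larger than all of them — so the matching upper bound has to come from an explicit 2-term decomposition.)
Upper bound — finding two terms. Write S_k = T[:,:,k] for the frontal slices: S₀ = [[-6, 18], [-4, 12]], S₁ = [[15, -12], [-5, -18]].
If T = a₁ ⊗ b₁ ⊗ c₁ + a₂ ⊗ b₂ ⊗ c₂ then each S_k = c₁[k]·a₁b₁ᵀ + c₂[k]·a₂b₂ᵀ. S₀ and S₁ are linearly independent, so a₁b₁ᵀ and a₂b₂ᵀ must span the same plane of matrices: they are the rank-1 matrices of the form x·S₀ + y·S₁.
det(x·S₀ + y·S₁) is 330·xy − 330·y² = 330·(x − y)(y), vanishing at (x:y) = (1:1) and (1:0).
M₁ = S₀ + S₁ = [[9, 6], [-9, -6]] = 3·[1, -1][3, 2]ᵀ and M₂ = S₀ = [[-6, 18], [-4, 12]] = (-2)·[3, 2][1, -3]ᵀ, so take a₁ = [1, -1], b₁ = [3, 2], a₂ = [3, 2], b₂ = [1, -3].
Each slice is an integer combination of E₁ = a₁b₁ᵀ and E₂ = a₂b₂ᵀ: S₀ = −2·E₂, S₁ = 3·E₁ + 2·E₂; reading off coefficients, c₁ = [0, 3] and c₂ = [-2, 2].
Hence T = [1, -1] ⊗ [3, 2] ⊗ [0, 3] + [3, 2] ⊗ [1, -3] ⊗ [-2, 2], so rank(T) ≤ 2.
These bounds meet, so rank(T) = 2.
Check entry T[1,1,0] = 12: (-1)·(2)·(0) + (2)·(-3)·(-2) = 12.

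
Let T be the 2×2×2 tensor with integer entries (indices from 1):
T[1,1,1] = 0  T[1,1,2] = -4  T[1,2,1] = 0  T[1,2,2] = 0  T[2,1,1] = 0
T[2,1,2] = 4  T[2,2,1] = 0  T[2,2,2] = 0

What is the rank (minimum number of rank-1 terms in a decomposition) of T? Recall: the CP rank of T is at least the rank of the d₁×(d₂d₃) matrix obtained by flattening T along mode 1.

1

Lower bound: T ≠ 0 (e.g. T[1,1,2] = -4), so rank(T) ≥ 1.
Upper bound: the mode-1 fibre T[:,1,2] = [-4, 4] gives a = [1, -1] (primitive direction); the mode-2 fibre T[1,:,2] = [-4, 0] gives b = [1, 0]; then c[k] = T[1,1,k] / (a[1]·b[1]) = [0, -4] / 1 = [0, -4].
Expanding [1, -1] ⊗ [1, 0] ⊗ [0, -4] reproduces all 8 entries of T, so T = [1, -1] ⊗ [1, 0] ⊗ [0, -4] and rank(T) ≤ 1.
These bounds meet, so rank(T) = 1.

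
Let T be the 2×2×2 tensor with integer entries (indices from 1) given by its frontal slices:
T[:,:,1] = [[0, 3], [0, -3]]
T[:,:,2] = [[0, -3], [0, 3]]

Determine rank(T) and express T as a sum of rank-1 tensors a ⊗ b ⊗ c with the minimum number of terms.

rank(T) = 1

Lower bound: T ≠ 0 (e.g. T[1,2,1] = 3), so rank(T) ≥ 1.
Upper bound: if T = a ⊗ b ⊗ c then every fibre of T is a multiple of the corresponding factor, so read the factors off the fibres through the nonzero entry T[1,2,1] = 3.
The mode-1 fibre T[:,2,1] = [3, -3] gives a = (1, -1) (primitive direction); the mode-2 fibre T[1,:,1] = [0, 3] gives b = (0, 1); then c[k] = T[1,2,k] / (a[1]·b[2]) = [3, -3] / 1 = (3, -3).
Expanding (1, -1) ⊗ (0, 1) ⊗ (3, -3) reproduces all 8 entries of T, so T = (1, -1) ⊗ (0, 1) ⊗ (3, -3) and rank(T) ≤ 1.
These bounds meet, so rank(T) = 1.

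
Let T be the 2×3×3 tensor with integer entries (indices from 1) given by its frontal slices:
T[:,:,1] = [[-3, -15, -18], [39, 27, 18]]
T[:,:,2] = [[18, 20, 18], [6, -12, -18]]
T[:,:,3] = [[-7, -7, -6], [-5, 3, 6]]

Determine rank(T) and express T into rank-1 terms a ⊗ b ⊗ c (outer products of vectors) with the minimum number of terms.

Lower bound: the mode-1 unfolding of T (rows indexed by i, columns by (j,k) = (1,1), (1,2), (1,3), (2,1), (2,2), (2,3), (3,1), (3,2), (3,3)) is [[-3, 18, -7, -15, 20, -7, -18, 18, -6], [39, 6, -5, 27, -12, 3, 18, -18, 6]].
There the 2×2 minor on rows i ∈ {1, 2}, columns (j,k) ∈ {(1,1), (1,2)} is det [[-3, 18], [39, 6]] = -720 ≠ 0, so this unfolding has rank ≥ 2; CP rank is at least every unfolding rank, so rank(T) ≥ 2. (Unfolding ranks only ever bound the CP rank from below — rank(T) can be strictly larger than all of them — so the matching upper bound has to come from an explicit 2-term decomposition.)
Upper bound — finding two terms. Write S_k = T[:,:,k] for the frontal slices: S₁ = [[-3, -15, -18], [39, 27, 18]], S₂ = [[18, 20, 18], [6, -12, -18]], S₃ = [[-7, -7, -6], [-5, 3, 6]].
If T = a₁ ⊗ b₁ ⊗ c₁ + a₂ ⊗ b₂ ⊗ c₂ then each S_k = c₁[k]·a₁b₁ᵀ + c₂[k]·a₂b₂ᵀ. S₁ and S₂ are linearly independent, so a₁b₁ᵀ and a₂b₂ᵀ must span the same plane of matrices: they are the rank-1 matrices of the form x·S₁ + y·S₂.
The 2×2 minor of x·S₁ + y·S₂ on rows {1,2}, columns {1,2} is 504·x² − 168·xy − 336·y² = 168·(3·x + 2·y)(x − y), vanishing at (x:y) = (2:-3) and (1:1).
M₁ = 2·S₁ − 3·S₂ = [[-60, -90, -90], [60, 90, 90]] = (-30)·[1, -1][2, 3, 3]ᵀ and M₂ = S₁ + S₂ = [[15, 5, 0], [45, 15, 0]] = 5·[1, 3][3, 1, 0]ᵀ, so take a₁ = [1, -1], b₁ = [2, 3, 3], a₂ = [1, 3], b₂ = [3, 1, 0].
Each slice is an integer combination of E₁ = a₁b₁ᵀ and E₂ = a₂b₂ᵀ: S₁ = −6·E₁ + 3·E₂, S₂ = 6·E₁ + 2·E₂, S₃ = −2·E₁ − E₂; reading off coefficients, c₁ = [-6, 6, -2] and c₂ = [3, 2, -1].
Hence T = [1, -1] ⊗ [2, 3, 3] ⊗ [-6, 6, -2] + [1, 3] ⊗ [3, 1, 0] ⊗ [3, 2, -1], so rank(T) ≤ 2.
These bounds meet, so rank(T) = 2.

rank(T) = 2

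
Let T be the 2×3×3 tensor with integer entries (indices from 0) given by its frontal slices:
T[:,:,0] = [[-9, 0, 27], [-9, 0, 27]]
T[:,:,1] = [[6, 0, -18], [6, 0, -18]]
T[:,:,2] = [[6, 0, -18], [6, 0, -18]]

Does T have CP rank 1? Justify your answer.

If T = a ⊗ b ⊗ c then every fibre of T is a multiple of the corresponding factor, so read the factors off the fibres through the nonzero entry T[0,0,0] = -9.
The mode-1 fibre T[:,0,0] = [-9, -9] gives a = [1, 1] (primitive direction); the mode-2 fibre T[0,:,0] = [-9, 0, 27] gives b = [1, 0, -3]; then c[k] = T[0,0,k] / (a[0]·b[0]) = [-9, 6, 6] / 1 = [-9, 6, 6].
Expanding [1, 1] ⊗ [1, 0, -3] ⊗ [-9, 6, 6] reproduces all 18 entries of T, so T = [1, 1] ⊗ [1, 0, -3] ⊗ [-9, 6, 6] and rank(T) ≤ 1.
Equivalently every frontal slice T[:,:,k] is c[k] times the rank-1 matrix [1, 1] ⊗ [1, 0, -3]. So T has rank 1 (it is nonzero).

Yes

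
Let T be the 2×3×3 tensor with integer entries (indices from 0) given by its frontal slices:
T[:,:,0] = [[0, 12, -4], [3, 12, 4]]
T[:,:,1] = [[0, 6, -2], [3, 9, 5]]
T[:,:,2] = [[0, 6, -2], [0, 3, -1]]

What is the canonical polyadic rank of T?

Lower bound: the mode-2 unfolding of T (rows indexed by j, columns by (i,k) = (0,0), (0,1), (0,2), (1,0), (1,1), (1,2)) is [[0, 0, 0, 3, 3, 0], [12, 6, 6, 12, 9, 3], [-4, -2, -2, 4, 5, -1]].
There the 2×2 minor on rows j ∈ {0, 1}, columns (i,k) ∈ {(0,0), (1,0)} is det [[0, 3], [12, 12]] = -36 ≠ 0, so this unfolding has rank ≥ 2; CP rank is at least every unfolding rank, so rank(T) ≥ 2. (Unfolding ranks only ever bound the CP rank from below — rank(T) can be strictly larger than all of them — so the matching upper bound has to come from an explicit 2-term decomposition.)
Upper bound — finding two terms. Write S_k = T[:,:,k] for the frontal slices: S₀ = [[0, 12, -4], [3, 12, 4]], S₁ = [[0, 6, -2], [3, 9, 5]], S₂ = [[0, 6, -2], [0, 3, -1]].
If T = a₁ ⊗ b₁ ⊗ c₁ + a₂ ⊗ b₂ ⊗ c₂ then each S_k = c₁[k]·a₁b₁ᵀ + c₂[k]·a₂b₂ᵀ. S₀ and S₁ are linearly independent, so a₁b₁ᵀ and a₂b₂ᵀ must span the same plane of matrices: they are the rank-1 matrices of the form x·S₀ + y·S₁.
The 2×2 minor of x·S₀ + y·S₁ on rows {0,1}, columns {0,1} is −36·x² − 54·xy − 18·y² = (-18)·(x + y)(2·x + y), vanishing at (x:y) = (1:-1) and (1:-2).
M₁ = S₀ − S₁ = [[0, 6, -2], [0, 3, -1]] = [2, 1][0, 3, -1]ᵀ and M₂ = S₀ − 2·S₁ = [[0, 0, 0], [-3, -6, -6]] = (-3)·[0, 1][1, 2, 2]ᵀ, so take a₁ = [2, 1], b₁ = [0, 3, -1], a₂ = [0, 1], b₂ = [1, 2, 2].
Each slice is an integer combination of E₁ = a₁b₁ᵀ and E₂ = a₂b₂ᵀ: S₀ = 2·E₁ + 3·E₂, S₁ = E₁ + 3·E₂, S₂ = E₁; reading off coefficients, c₁ = [2, 1, 1] and c₂ = [3, 3, 0].
Hence T = [2, 1] ⊗ [0, 3, -1] ⊗ [2, 1, 1] + [0, 1] ⊗ [1, 2, 2] ⊗ [3, 3, 0], so rank(T) ≤ 2.
These bounds meet, so rank(T) = 2.

2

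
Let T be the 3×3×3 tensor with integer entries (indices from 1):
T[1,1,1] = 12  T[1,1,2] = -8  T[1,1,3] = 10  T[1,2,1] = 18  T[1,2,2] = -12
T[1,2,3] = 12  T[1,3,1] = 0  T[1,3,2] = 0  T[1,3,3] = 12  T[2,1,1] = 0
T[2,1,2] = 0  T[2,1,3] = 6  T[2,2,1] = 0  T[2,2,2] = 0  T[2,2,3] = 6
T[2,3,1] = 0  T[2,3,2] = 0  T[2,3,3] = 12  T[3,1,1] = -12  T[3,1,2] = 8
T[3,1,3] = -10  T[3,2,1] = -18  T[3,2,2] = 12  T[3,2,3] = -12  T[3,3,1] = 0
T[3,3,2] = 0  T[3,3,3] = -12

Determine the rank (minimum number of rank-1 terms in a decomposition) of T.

Lower bound: the mode-2 unfolding of T (rows indexed by j, columns by (i,k) = (1,1), (1,2), (1,3), (2,1), (2,2), (2,3), (3,1), (3,2), (3,3)) is [[12, -8, 10, 0, 0, 6, -12, 8, -10], [18, -12, 12, 0, 0, 6, -18, 12, -12], [0, 0, 12, 0, 0, 12, 0, 0, -12]].
There the 2×2 minor on rows j ∈ {1, 2}, columns (i,k) ∈ {(1,1), (1,3)} is det [[12, 10], [18, 12]] = -36 ≠ 0, so this unfolding has rank ≥ 2; CP rank is at least every unfolding rank, so rank(T) ≥ 2. (Unfolding ranks only ever bound the CP rank from below — rank(T) can be strictly larger than all of them — so the matching upper bound has to come from an explicit 2-term decomposition.)
Upper bound — finding two terms. Write S_k = T[:,:,k] for the frontal slices: S₁ = [[12, 18, 0], [0, 0, 0], [-12, -18, 0]], S₂ = [[-8, -12, 0], [0, 0, 0], [8, 12, 0]], S₃ = [[10, 12, 12], [6, 6, 12], [-10, -12, -12]].
If T = a₁ ⊗ b₁ ⊗ c₁ + a₂ ⊗ b₂ ⊗ c₂ then each S_k = c₁[k]·a₁b₁ᵀ + c₂[k]·a₂b₂ᵀ. S₁ and S₃ are linearly independent, so a₁b₁ᵀ and a₂b₂ᵀ must span the same plane of matrices: they are the rank-1 matrices of the form x·S₁ + y·S₃.
The 2×2 minor of x·S₁ + y·S₃ on rows {1,2}, columns {1,2} is −36·xy − 12·y² = (-12)·(y)(3·x + y), vanishing at (x:y) = (1:0) and (1:-3).
M₁ = S₁ = [[12, 18, 0], [0, 0, 0], [-12, -18, 0]] = 6·[1, 0, -1][2, 3, 0]ᵀ and M₂ = S₁ − 3·S₃ = [[-18, -18, -36], [-18, -18, -36], [18, 18, 36]] = (-18)·[1, 1, -1][1, 1, 2]ᵀ, so take a₁ = [1, 0, -1], b₁ = [2, 3, 0], a₂ = [1, 1, -1], b₂ = [1, 1, 2].
Each slice is an integer combination of E₁ = a₁b₁ᵀ and E₂ = a₂b₂ᵀ: S₁ = 6·E₁, S₂ = −4·E₁, S₃ = 2·E₁ + 6·E₂; reading off coefficients, c₁ = [6, -4, 2] and c₂ = [0, 0, 6].
Hence T = [1, 0, -1] ⊗ [2, 3, 0] ⊗ [6, -4, 2] + [1, 1, -1] ⊗ [1, 1, 2] ⊗ [0, 0, 6], so rank(T) ≤ 2.
These bounds meet, so rank(T) = 2.

2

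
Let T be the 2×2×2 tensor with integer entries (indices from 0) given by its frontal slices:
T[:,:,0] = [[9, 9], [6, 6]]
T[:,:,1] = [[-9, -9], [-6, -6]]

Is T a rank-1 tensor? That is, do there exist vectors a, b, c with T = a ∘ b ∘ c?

Yes

If T = a ∘ b ∘ c then every fibre of T is a multiple of the corresponding factor, so read the factors off the fibres through the nonzero entry T[0,0,0] = 9.
The mode-1 fibre T[:,0,0] = [9, 6] gives a = (3, 2) (primitive direction); the mode-2 fibre T[0,:,0] = [9, 9] gives b = (1, 1); then c[k] = T[0,0,k] / (a[0]·b[0]) = [9, -9] / 3 = (3, -3).
Expanding (3, 2) ∘ (1, 1) ∘ (3, -3) reproduces all 8 entries of T, so T = (3, 2) ∘ (1, 1) ∘ (3, -3) and rank(T) ≤ 1.
Equivalently every frontal slice T[:,:,k] is c[k] times the rank-1 matrix (3, 2) ∘ (1, 1). So T has rank 1 (it is nonzero).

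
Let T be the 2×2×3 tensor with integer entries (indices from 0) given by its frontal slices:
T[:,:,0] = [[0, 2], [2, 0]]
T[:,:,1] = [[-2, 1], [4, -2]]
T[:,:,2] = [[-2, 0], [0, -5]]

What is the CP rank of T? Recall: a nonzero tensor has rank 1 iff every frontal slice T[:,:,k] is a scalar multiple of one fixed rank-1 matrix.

Lower bound: the mode-3 unfolding of T (rows indexed by k, columns by (i,j) = (0,0), (0,1), (1,0), (1,1)) is [[0, 2, 2, 0], [-2, 1, 4, -2], [-2, 0, 0, -5]].
There the 3×3 minor on rows k ∈ {0, 1, 2}, columns (i,j) ∈ {(0,0), (0,1), (1,0)} is det [[0, 2, 2], [-2, 1, 4], [-2, 0, 0]] = -12 ≠ 0, so this unfolding has rank ≥ 3; CP rank is at least every unfolding rank, so rank(T) ≥ 3. (This is only a lower bound: in general the CP rank may exceed every unfolding rank, so we still need to exhibit 3 rank-1 terms summing to T.)
Upper bound: T is a sum of 3 rank-1 terms, T = [0, 1] ∘ [1, 1] ∘ [2, 0, -4] + [1, -2] ∘ [2, -1] ∘ [0, -1, -1] + [1, -1] ∘ [0, 1] ∘ [2, 0, -1] (one valid choice — decompositions are not unique — normalised so each a, b is primitive with positive first nonzero entry; check it by expanding all entries), so rank(T) ≤ 3.
These bounds meet, so rank(T) = 3.

3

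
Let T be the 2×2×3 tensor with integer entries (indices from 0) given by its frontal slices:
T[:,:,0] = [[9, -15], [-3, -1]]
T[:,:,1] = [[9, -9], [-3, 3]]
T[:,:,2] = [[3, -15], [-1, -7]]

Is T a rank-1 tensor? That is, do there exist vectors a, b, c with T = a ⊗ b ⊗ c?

The mode-1 unfolding of T (rows indexed by i, columns by (j,k) = (0,0), (0,1), (0,2), (1,0), (1,1), (1,2)) is [[9, 9, 3, -15, -9, -15], [-3, -3, -1, -1, 3, -7]].
There the 2×2 minor on rows i ∈ {0, 1}, columns (j,k) ∈ {(0,0), (1,0)} is det [[9, -15], [-3, -1]] = -54 ≠ 0, so this unfolding has rank ≥ 2; CP rank is at least every unfolding rank, so rank(T) ≥ 2.
In particular rank(T) ≥ 2 > 1, so T is not rank-1.

No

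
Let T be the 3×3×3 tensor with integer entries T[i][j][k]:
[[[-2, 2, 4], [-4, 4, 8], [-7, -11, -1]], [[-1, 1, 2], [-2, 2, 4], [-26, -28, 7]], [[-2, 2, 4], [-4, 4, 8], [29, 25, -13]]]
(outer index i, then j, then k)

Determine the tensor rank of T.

2

Lower bound: the mode-3 unfolding of T (rows indexed by k, columns by (i,j) = (0,0), (0,1), (0,2), (1,0), (1,1), (1,2), (2,0), (2,1), (2,2)) is [[-2, -4, -7, -1, -2, -26, -2, -4, 29], [2, 4, -11, 1, 2, -28, 2, 4, 25], [4, 8, -1, 2, 4, 7, 4, 8, -13]].
There the 2×2 minor on rows k ∈ {0, 1}, columns (i,j) ∈ {(0,0), (0,2)} is det [[-2, -7], [2, -11]] = 36 ≠ 0, so this unfolding has rank ≥ 2; CP rank is at least every unfolding rank, so rank(T) ≥ 2. (Flattening ranks never certify an upper bound on CP rank; for that we must actually write T with 2 rank-1 terms.)
Upper bound — finding two terms. Write S_k = T[:,:,k] for the frontal slices: S₀ = [[-2, -4, -7], [-1, -2, -26], [-2, -4, 29]], S₁ = [[2, 4, -11], [1, 2, -28], [2, 4, 25]], S₂ = [[4, 8, -1], [2, 4, 7], [4, 8, -13]].
If T = a₁ ⊗ b₁ ⊗ c₁ + a₂ ⊗ b₂ ⊗ c₂ then each S_k = c₁[k]·a₁b₁ᵀ + c₂[k]·a₂b₂ᵀ. S₀ and S₁ are linearly independent, so a₁b₁ᵀ and a₂b₂ᵀ must span the same plane of matrices: they are the rank-1 matrices of the form x·S₀ + y·S₁.
The 2×2 minor of x·S₀ + y·S₁ on rows {0,1}, columns {0,2} is 45·x² − 45·y² = 45·(x − y)(x + y), vanishing at (x:y) = (1:1) and (1:-1).
M₁ = S₀ + S₁ = [[0, 0, -18], [0, 0, -54], [0, 0, 54]] = (-18)·[1, 3, -3][0, 0, 1]ᵀ and M₂ = S₀ − S₁ = [[-4, -8, 4], [-2, -4, 2], [-4, -8, 4]] = (-2)·[2, 1, 2][1, 2, -1]ᵀ, so take a₁ = [1, 3, -3], b₁ = [0, 0, 1], a₂ = [2, 1, 2], b₂ = [1, 2, -1].
Each slice is an integer combination of E₁ = a₁b₁ᵀ and E₂ = a₂b₂ᵀ: S₀ = −9·E₁ − E₂, S₁ = −9·E₁ + E₂, S₂ = 3·E₁ + 2·E₂; reading off coefficients, c₁ = [-9, -9, 3] and c₂ = [-1, 1, 2].
Hence T = [1, 3, -3] ⊗ [0, 0, 1] ⊗ [-9, -9, 3] + [2, 1, 2] ⊗ [1, 2, -1] ⊗ [-1, 1, 2], so rank(T) ≤ 2.
These bounds meet, so rank(T) = 2.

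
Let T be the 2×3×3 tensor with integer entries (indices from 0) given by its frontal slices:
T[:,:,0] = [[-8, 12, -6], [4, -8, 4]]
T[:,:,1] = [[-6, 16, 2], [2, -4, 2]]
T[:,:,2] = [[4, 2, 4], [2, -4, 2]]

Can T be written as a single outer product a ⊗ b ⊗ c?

The mode-3 unfolding of T (rows indexed by k, columns by (i,j) = (0,0), (0,1), (0,2), (1,0), (1,1), (1,2)) is [[-8, 12, -6, 4, -8, 4], [-6, 16, 2, 2, -4, 2], [4, 2, 4, 2, -4, 2]].
There the 3×3 minor on rows k ∈ {0, 1, 2}, columns (i,j) ∈ {(0,0), (0,1), (0,2)} is det [[-8, 12, -6], [-6, 16, 2], [4, 2, 4]] = 360 ≠ 0, so this unfolding has rank ≥ 3; CP rank is at least every unfolding rank, so rank(T) ≥ 3.
In particular rank(T) ≥ 3 > 1, so T is not rank-1.

No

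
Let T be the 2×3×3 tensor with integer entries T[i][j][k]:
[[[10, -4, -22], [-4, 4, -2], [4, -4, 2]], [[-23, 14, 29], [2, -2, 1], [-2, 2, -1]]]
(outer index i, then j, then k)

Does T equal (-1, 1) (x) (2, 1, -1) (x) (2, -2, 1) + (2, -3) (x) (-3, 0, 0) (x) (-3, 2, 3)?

Reconstruct entry (0,0,0) from the claimed factors: Σₗ aₗ[0]bₗ[0]cₗ[0] = (-1)·(2)·(2) + (2)·(-3)·(-3) = 14, but T[0,0,0] = 10. The claim is false.

No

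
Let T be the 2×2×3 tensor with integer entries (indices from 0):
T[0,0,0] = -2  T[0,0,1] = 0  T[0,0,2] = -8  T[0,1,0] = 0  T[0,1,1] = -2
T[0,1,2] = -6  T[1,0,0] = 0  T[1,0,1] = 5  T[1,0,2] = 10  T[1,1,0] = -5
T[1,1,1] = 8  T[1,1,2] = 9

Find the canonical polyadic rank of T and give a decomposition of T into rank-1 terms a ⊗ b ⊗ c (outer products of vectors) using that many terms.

rank(T) = 3

Lower bound: the mode-3 unfolding of T (rows indexed by k, columns by (i,j) = (0,0), (0,1), (1,0), (1,1)) is [[-2, 0, 0, -5], [0, -2, 5, 8], [-8, -6, 10, 9]].
There the 3×3 minor on rows k ∈ {0, 1, 2}, columns (i,j) ∈ {(0,0), (0,1), (1,0)} is det [[-2, 0, 0], [0, -2, 5], [-8, -6, 10]] = -20 ≠ 0, so this unfolding has rank ≥ 3; CP rank is at least every unfolding rank, so rank(T) ≥ 3. (Flattening ranks never certify an upper bound on CP rank; for that we must actually write T with 3 rank-1 terms.)
Upper bound: T is a sum of 3 rank-1 terms, T = [0, 1] ⊗ [1, -1] ⊗ [2, -1, 0] + [1, -2] ⊗ [1, 1] ⊗ [2, -4, -4] + [2, -1] ⊗ [2, 1] ⊗ [-1, 1, -1] (one valid choice — decompositions are not unique — normalised so each a, b is primitive with positive first nonzero entry; check it by expanding all entries), so rank(T) ≤ 3.
These bounds meet, so rank(T) = 3.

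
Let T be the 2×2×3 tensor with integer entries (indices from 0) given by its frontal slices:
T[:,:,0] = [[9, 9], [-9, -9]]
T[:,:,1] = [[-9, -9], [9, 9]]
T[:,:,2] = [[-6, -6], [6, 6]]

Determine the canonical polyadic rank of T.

Lower bound: T ≠ 0 (e.g. T[0,0,0] = 9), so rank(T) ≥ 1.
Upper bound: the mode-1 fibre T[:,0,0] = [9, -9] gives a = [1, -1] (primitive direction); the mode-2 fibre T[0,:,0] = [9, 9] gives b = [1, 1]; then c[k] = T[0,0,k] / (a[0]·b[0]) = [9, -9, -6] / 1 = [9, -9, -6].
Expanding [1, -1] ⊗ [1, 1] ⊗ [9, -9, -6] reproduces all 12 entries of T, so T = [1, -1] ⊗ [1, 1] ⊗ [9, -9, -6] and rank(T) ≤ 1.
These bounds meet, so rank(T) = 1.

1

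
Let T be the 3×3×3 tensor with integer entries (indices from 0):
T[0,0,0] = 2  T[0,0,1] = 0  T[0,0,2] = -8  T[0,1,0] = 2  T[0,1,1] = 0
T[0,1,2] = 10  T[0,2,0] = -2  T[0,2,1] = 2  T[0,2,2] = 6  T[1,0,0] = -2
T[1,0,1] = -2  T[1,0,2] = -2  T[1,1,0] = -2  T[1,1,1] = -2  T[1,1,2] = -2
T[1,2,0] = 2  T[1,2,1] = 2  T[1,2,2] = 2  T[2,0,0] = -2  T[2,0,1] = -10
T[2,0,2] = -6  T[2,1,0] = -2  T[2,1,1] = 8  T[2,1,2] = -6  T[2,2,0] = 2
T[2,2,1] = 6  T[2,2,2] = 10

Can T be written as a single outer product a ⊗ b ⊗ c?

No

The mode-3 unfolding of T (rows indexed by k, columns by (i,j) = (0,0), (0,1), (0,2), (1,0), (1,1), (1,2), (2,0), (2,1), (2,2)) is [[2, 2, -2, -2, -2, 2, -2, -2, 2], [0, 0, 2, -2, -2, 2, -10, 8, 6], [-8, 10, 6, -2, -2, 2, -6, -6, 10]].
There the 3×3 minor on rows k ∈ {0, 1, 2}, columns (i,j) ∈ {(0,0), (0,1), (0,2)} is det [[2, 2, -2], [0, 0, 2], [-8, 10, 6]] = -72 ≠ 0, so this unfolding has rank ≥ 3; CP rank is at least every unfolding rank, so rank(T) ≥ 3.
In particular rank(T) ≥ 3 > 1, so T is not rank-1.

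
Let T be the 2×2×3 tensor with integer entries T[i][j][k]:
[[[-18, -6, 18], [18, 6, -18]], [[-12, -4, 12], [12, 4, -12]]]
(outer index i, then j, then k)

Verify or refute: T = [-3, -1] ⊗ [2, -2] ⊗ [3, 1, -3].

No

Reconstruct entry (1,0,0) from the claimed factors: Σₗ aₗ[1]bₗ[0]cₗ[0] = (-1)·(2)·(3) = -6, but T[1,0,0] = -12. The claim is false.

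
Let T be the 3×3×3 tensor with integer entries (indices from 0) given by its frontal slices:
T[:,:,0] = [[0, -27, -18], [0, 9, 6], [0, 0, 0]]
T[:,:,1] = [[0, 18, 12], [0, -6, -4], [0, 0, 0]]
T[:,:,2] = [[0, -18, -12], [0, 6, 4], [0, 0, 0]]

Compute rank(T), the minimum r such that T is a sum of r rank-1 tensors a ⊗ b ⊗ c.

1

Lower bound: T ≠ 0 (e.g. T[0,1,0] = -27), so rank(T) ≥ 1.
Upper bound: if T = a ⊗ b ⊗ c then every fibre of T is a multiple of the corresponding factor, so read the factors off the fibres through the nonzero entry T[0,1,0] = -27.
The mode-1 fibre T[:,1,0] = [-27, 9, 0] gives a = [3, -1, 0] (primitive direction); the mode-2 fibre T[0,:,0] = [0, -27, -18] gives b = [0, 3, 2]; then c[k] = T[0,1,k] / (a[0]·b[1]) = [-27, 18, -18] / 9 = [-3, 2, -2].
Expanding [3, -1, 0] ⊗ [0, 3, 2] ⊗ [-3, 2, -2] reproduces all 27 entries of T, so T = [3, -1, 0] ⊗ [0, 3, 2] ⊗ [-3, 2, -2] and rank(T) ≤ 1.
These bounds meet, so rank(T) = 1.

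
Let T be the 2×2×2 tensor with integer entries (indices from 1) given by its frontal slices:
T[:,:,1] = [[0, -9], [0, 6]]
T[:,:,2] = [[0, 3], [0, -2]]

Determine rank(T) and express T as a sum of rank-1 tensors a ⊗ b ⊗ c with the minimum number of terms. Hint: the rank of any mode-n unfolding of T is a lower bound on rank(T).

Lower bound: T ≠ 0 (e.g. T[1,2,1] = -9), so rank(T) ≥ 1.
Upper bound: if T = a ⊗ b ⊗ c then every fibre of T is a multiple of the corresponding factor, so read the factors off the fibres through the nonzero entry T[1,2,1] = -9.
The mode-1 fibre T[:,2,1] = [-9, 6] gives a = [3, -2] (primitive direction); the mode-2 fibre T[1,:,1] = [0, -9] gives b = [0, 1]; then c[k] = T[1,2,k] / (a[1]·b[2]) = [-9, 3] / 3 = [-3, 1].
Expanding [3, -2] ⊗ [0, 1] ⊗ [-3, 1] reproduces all 8 entries of T, so T = [3, -2] ⊗ [0, 1] ⊗ [-3, 1] and rank(T) ≤ 1.
These bounds meet, so rank(T) = 1.

rank(T) = 1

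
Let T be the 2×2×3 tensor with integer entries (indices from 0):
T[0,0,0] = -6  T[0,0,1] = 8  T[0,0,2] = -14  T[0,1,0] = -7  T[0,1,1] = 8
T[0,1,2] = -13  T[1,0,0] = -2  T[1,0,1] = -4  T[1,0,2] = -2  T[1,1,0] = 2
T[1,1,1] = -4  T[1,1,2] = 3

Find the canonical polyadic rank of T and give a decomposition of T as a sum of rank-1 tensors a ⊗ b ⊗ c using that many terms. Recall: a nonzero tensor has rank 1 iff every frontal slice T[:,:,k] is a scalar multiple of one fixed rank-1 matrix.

rank(T) = 3

Lower bound: in the mode-3 unfolding of T (rows indexed by k, columns by (i,j)) the 3×3 minor on rows k ∈ {0, 1, 2}, columns (i,j) ∈ {(0,0), (0,1), (1,0)} is det [[-6, -7, -2], [8, 8, -4], [-14, -13, -2]] = -112 ≠ 0, so that unfolding has rank ≥ 3 and hence rank(T) ≥ 3 (CP rank is at least every unfolding rank, though it can be larger).
Upper bound: T is a sum of 3 rank-1 terms, T = [1, -1] ⊗ [2, -1] ⊗ [1, 0, 1] + [2, -1] ⊗ [1, 1] ⊗ [-2, 4, -4] + [2, 1] ⊗ [2, 1] ⊗ [-1, 0, -2] (one valid choice — decompositions are not unique — normalised so each a, b is primitive with positive first nonzero entry; check it by expanding all entries), so rank(T) ≤ 3.
These bounds meet, so rank(T) = 3.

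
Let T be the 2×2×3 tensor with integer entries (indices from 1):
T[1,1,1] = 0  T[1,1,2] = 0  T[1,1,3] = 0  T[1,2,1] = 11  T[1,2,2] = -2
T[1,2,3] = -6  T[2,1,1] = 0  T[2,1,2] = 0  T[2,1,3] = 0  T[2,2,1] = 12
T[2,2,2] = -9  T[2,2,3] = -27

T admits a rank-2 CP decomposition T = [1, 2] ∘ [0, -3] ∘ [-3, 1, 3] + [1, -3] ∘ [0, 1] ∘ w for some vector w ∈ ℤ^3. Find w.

Subtract the known terms from T to get the rank-1 residual R = [1, -3] ∘ [0, 1] ∘ w, so R[i,j,k] = a[i]·b[j]·w[k]. Pick indices with nonzero a[1]·b[2] = (1)·(1) = 1. Only the fibre through (1,2,·) is needed: R[1,2,:] = T[1,2,:] − Σₗ aₗ[1]bₗ[2]cₗ = [11, -2, -6] − (1)·(-3)·[-3, 1, 3] = [2, 1, 3]. Then w[k] = R[1,2,k] / 1 for each k, giving w = [2, 1, 3] / 1 = [2, 1, 3].

w = [2, 1, 3]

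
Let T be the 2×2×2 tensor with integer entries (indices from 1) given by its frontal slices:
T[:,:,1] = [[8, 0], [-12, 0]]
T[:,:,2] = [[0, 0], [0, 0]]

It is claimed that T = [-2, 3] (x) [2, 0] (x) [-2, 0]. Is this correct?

Reconstruct entrywise from the claimed factors. For example, T[2,2,1] = 0 and Σₗ aₗ[2]bₗ[2]cₗ[1] = (3)·(0)·(-2) = 0; checking all 8 entries, every one matches. The claim holds.

Yes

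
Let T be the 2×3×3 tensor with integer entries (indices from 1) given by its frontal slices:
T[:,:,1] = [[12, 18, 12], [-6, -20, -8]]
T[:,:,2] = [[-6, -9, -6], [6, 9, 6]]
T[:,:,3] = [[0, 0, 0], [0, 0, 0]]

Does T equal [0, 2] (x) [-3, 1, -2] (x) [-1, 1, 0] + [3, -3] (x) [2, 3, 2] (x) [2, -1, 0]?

Reconstruct entry (2,1,2) from the claimed factors: Σₗ aₗ[2]bₗ[1]cₗ[2] = (2)·(-3)·(1) + (-3)·(2)·(-1) = 0, but T[2,1,2] = 6. The claim is false.

No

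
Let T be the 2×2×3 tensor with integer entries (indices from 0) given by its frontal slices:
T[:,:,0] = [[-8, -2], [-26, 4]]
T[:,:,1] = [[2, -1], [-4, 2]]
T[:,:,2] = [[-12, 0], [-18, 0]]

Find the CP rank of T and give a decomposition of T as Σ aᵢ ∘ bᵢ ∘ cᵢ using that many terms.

rank(T) = 2

Lower bound: the mode-1 unfolding of T (rows indexed by i, columns by (j,k) = (0,0), (0,1), (0,2), (1,0), (1,1), (1,2)) is [[-8, 2, -12, -2, -1, 0], [-26, -4, -18, 4, 2, 0]].
There the 2×2 minor on rows i ∈ {0, 1}, columns (j,k) ∈ {(0,0), (0,1)} is det [[-8, 2], [-26, -4]] = 84 ≠ 0, so this unfolding has rank ≥ 2; CP rank is at least every unfolding rank, so rank(T) ≥ 2. (Unfolding ranks only ever bound the CP rank from below — rank(T) can be strictly larger than all of them — so the matching upper bound has to come from an explicit 2-term decomposition.)
Upper bound — finding two terms. Write S_k = T[:,:,k] for the frontal slices: S₀ = [[-8, -2], [-26, 4]], S₁ = [[2, -1], [-4, 2]], S₂ = [[-12, 0], [-18, 0]].
If T = a₁ ∘ b₁ ∘ c₁ + a₂ ∘ b₂ ∘ c₂ then each S_k = c₁[k]·a₁b₁ᵀ + c₂[k]·a₂b₂ᵀ. S₀ and S₁ are linearly independent, so a₁b₁ᵀ and a₂b₂ᵀ must span the same plane of matrices: they are the rank-1 matrices of the form x·S₀ + y·S₁.
det(x·S₀ + y·S₁) is −84·x² − 42·xy = (-42)·(2·x + y)(x), vanishing at (x:y) = (1:-2) and (0:1).
M₁ = S₀ − 2·S₁ = [[-12, 0], [-18, 0]] = (-6)·(2, 3)(1, 0)ᵀ and M₂ = S₁ = [[2, -1], [-4, 2]] = (1, -2)(2, -1)ᵀ, so take a₁ = (2, 3), b₁ = (1, 0), a₂ = (1, -2), b₂ = (2, -1).
Each slice is an integer combination of E₁ = a₁b₁ᵀ and E₂ = a₂b₂ᵀ: S₀ = −6·E₁ + 2·E₂, S₁ = E₂, S₂ = −6·E₁; reading off coefficients, c₁ = (-6, 0, -6) and c₂ = (2, 1, 0).
Hence T = (2, 3) ∘ (1, 0) ∘ (-6, 0, -6) + (1, -2) ∘ (2, -1) ∘ (2, 1, 0), so rank(T) ≤ 2.
These bounds meet, so rank(T) = 2.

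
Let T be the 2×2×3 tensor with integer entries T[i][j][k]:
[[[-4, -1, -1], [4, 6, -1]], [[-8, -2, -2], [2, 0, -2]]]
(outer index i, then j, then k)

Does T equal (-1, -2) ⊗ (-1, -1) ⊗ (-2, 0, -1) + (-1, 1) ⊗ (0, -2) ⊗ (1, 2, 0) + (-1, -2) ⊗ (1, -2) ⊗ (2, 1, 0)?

Reconstruct entrywise from the claimed factors. For example, T[1,0,2] = -2 and Σₗ aₗ[1]bₗ[0]cₗ[2] = (-2)·(-1)·(-1) + (1)·(0)·(0) + (-2)·(1)·(0) = -2; checking all 12 entries, every one matches. The claim holds.

Yes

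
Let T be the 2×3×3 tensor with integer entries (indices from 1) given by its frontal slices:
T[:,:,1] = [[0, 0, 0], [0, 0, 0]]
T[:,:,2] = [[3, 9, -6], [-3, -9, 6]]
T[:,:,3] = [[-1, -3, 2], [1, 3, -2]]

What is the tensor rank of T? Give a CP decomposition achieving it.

Lower bound: T ≠ 0 (e.g. T[1,1,2] = 3), so rank(T) ≥ 1.
Upper bound: if T = a ⊗ b ⊗ c then every fibre of T is a multiple of the corresponding factor, so read the factors off the fibres through the nonzero entry T[1,1,2] = 3.
The mode-1 fibre T[:,1,2] = [3, -3] gives a = [1, -1] (primitive direction); the mode-2 fibre T[1,:,2] = [3, 9, -6] gives b = [1, 3, -2]; then c[k] = T[1,1,k] / (a[1]·b[1]) = [0, 3, -1] / 1 = [0, 3, -1].
Expanding [1, -1] ⊗ [1, 3, -2] ⊗ [0, 3, -1] reproduces all 18 entries of T, so T = [1, -1] ⊗ [1, 3, -2] ⊗ [0, 3, -1] and rank(T) ≤ 1.
These bounds meet, so rank(T) = 1.

rank(T) = 1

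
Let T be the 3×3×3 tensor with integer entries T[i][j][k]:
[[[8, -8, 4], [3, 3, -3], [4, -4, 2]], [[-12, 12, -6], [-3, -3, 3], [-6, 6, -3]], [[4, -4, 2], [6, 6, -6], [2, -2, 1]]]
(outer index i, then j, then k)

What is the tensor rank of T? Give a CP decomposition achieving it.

Lower bound: the mode-1 unfolding of T (rows indexed by i, columns by (j,k) = (0,0), (0,1), (0,2), (1,0), (1,1), (1,2), (2,0), (2,1), (2,2)) is [[8, -8, 4, 3, 3, -3, 4, -4, 2], [-12, 12, -6, -3, -3, 3, -6, 6, -3], [4, -4, 2, 6, 6, -6, 2, -2, 1]].
There the 2×2 minor on rows i ∈ {0, 1}, columns (j,k) ∈ {(0,0), (1,0)} is det [[8, 3], [-12, -3]] = 12 ≠ 0, so this unfolding has rank ≥ 2; CP rank is at least every unfolding rank, so rank(T) ≥ 2. (This is only a lower bound: in general the CP rank may exceed every unfolding rank, so we still need to exhibit 2 rank-1 terms summing to T.)
Upper bound — finding two terms. Write S_k = T[:,:,k] for the frontal slices: S₀ = [[8, 3, 4], [-12, -3, -6], [4, 6, 2]], S₁ = [[-8, 3, -4], [12, -3, 6], [-4, 6, -2]], S₂ = [[4, -3, 2], [-6, 3, -3], [2, -6, 1]].
If T = a₁ ⊗ b₁ ⊗ c₁ + a₂ ⊗ b₂ ⊗ c₂ then each S_k = c₁[k]·a₁b₁ᵀ + c₂[k]·a₂b₂ᵀ. S₀ and S₁ are linearly independent, so a₁b₁ᵀ and a₂b₂ᵀ must span the same plane of matrices: they are the rank-1 matrices of the form x·S₀ + y·S₁.
The 2×2 minor of x·S₀ + y·S₁ on rows {0,1}, columns {0,1} is 12·x² − 12·y² = 12·(x − y)(x + y), vanishing at (x:y) = (1:1) and (1:-1).
M₁ = S₀ + S₁ = [[0, 6, 0], [0, -6, 0], [0, 12, 0]] = 6·(1, -1, 2)(0, 1, 0)ᵀ and M₂ = S₀ − S₁ = [[16, 0, 8], [-24, 0, -12], [8, 0, 4]] = 4·(2, -3, 1)(2, 0, 1)ᵀ, so take a₁ = (1, -1, 2), b₁ = (0, 1, 0), a₂ = (2, -3, 1), b₂ = (2, 0, 1).
Each slice is an integer combination of E₁ = a₁b₁ᵀ and E₂ = a₂b₂ᵀ: S₀ = 3·E₁ + 2·E₂, S₁ = 3·E₁ − 2·E₂, S₂ = −3·E₁ + E₂; reading off coefficients, c₁ = (3, 3, -3) and c₂ = (2, -2, 1).
Hence T = (1, -1, 2) ⊗ (0, 1, 0) ⊗ (3, 3, -3) + (2, -3, 1) ⊗ (2, 0, 1) ⊗ (2, -2, 1), so rank(T) ≤ 2.
These bounds meet, so rank(T) = 2.
Check entry T[0,2,0] = 4: (1)·(0)·(3) + (2)·(1)·(2) = 4.

rank(T) = 2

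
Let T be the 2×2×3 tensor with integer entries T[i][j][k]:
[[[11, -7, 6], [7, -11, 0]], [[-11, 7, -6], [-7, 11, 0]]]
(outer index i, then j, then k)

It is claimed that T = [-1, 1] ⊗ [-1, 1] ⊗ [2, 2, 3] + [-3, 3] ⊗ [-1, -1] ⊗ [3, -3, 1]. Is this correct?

Yes

Reconstruct entrywise from the claimed factors. For example, T[0,0,0] = 11 and Σₗ aₗ[0]bₗ[0]cₗ[0] = (-1)·(-1)·(2) + (-3)·(-1)·(3) = 11; checking all 12 entries, every one matches. The claim holds.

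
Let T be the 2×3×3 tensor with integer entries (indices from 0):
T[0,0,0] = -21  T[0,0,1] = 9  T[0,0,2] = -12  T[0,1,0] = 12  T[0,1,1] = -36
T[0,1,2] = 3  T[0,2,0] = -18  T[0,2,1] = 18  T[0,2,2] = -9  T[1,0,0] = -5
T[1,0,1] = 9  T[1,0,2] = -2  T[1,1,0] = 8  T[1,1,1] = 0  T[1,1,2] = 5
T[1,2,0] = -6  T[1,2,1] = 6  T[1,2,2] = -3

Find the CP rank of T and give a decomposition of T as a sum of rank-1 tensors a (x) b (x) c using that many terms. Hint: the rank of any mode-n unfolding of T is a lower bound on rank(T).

rank(T) = 2

Lower bound: the mode-2 unfolding of T (rows indexed by j, columns by (i,k) = (0,0), (0,1), (0,2), (1,0), (1,1), (1,2)) is [[-21, 9, -12, -5, 9, -2], [12, -36, 3, 8, 0, 5], [-18, 18, -9, -6, 6, -3]].
There the 2×2 minor on rows j ∈ {0, 1}, columns (i,k) ∈ {(0,0), (0,1)} is det [[-21, 9], [12, -36]] = 648 ≠ 0, so this unfolding has rank ≥ 2; CP rank is at least every unfolding rank, so rank(T) ≥ 2. (Unfolding ranks only ever bound the CP rank from below — rank(T) can be strictly larger than all of them — so the matching upper bound has to come from an explicit 2-term decomposition.)
Upper bound — finding two terms. Write S_k = T[:,:,k] for the frontal slices: S₀ = [[-21, 12, -18], [-5, 8, -6]], S₁ = [[9, -36, 18], [9, 0, 6]], S₂ = [[-12, 3, -9], [-2, 5, -3]].
If T = a₁ (x) b₁ (x) c₁ + a₂ (x) b₂ (x) c₂ then each S_k = c₁[k]·a₁b₁ᵀ + c₂[k]·a₂b₂ᵀ. S₀ and S₁ are linearly independent, so a₁b₁ᵀ and a₂b₂ᵀ must span the same plane of matrices: they are the rank-1 matrices of the form x·S₀ + y·S₁.
The 2×2 minor of x·S₀ + y·S₁ on rows {0,1}, columns {0,1} is −108·x² − 216·xy + 324·y² = (-108)·(x + 3·y)(x − y), vanishing at (x:y) = (3:-1) and (1:1).
M₁ = 3·S₀ − S₁ = [[-72, 72, -72], [-24, 24, -24]] = (-24)·[3, 1][1, -1, 1]ᵀ and M₂ = S₀ + S₁ = [[-12, -24, 0], [4, 8, 0]] = (-4)·[3, -1][1, 2, 0]ᵀ, so take a₁ = [3, 1], b₁ = [1, -1, 1], a₂ = [3, -1], b₂ = [1, 2, 0].
Each slice is an integer combination of E₁ = a₁b₁ᵀ and E₂ = a₂b₂ᵀ: S₀ = −6·E₁ − E₂, S₁ = 6·E₁ − 3·E₂, S₂ = −3·E₁ − E₂; reading off coefficients, c₁ = [-6, 6, -3] and c₂ = [-1, -3, -1].
Hence T = [3, 1] (x) [1, -1, 1] (x) [-6, 6, -3] + [3, -1] (x) [1, 2, 0] (x) [-1, -3, -1], so rank(T) ≤ 2.
These bounds meet, so rank(T) = 2.
Check entry T[0,0,2] = -12: (3)·(1)·(-3) + (3)·(1)·(-1) = -12.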